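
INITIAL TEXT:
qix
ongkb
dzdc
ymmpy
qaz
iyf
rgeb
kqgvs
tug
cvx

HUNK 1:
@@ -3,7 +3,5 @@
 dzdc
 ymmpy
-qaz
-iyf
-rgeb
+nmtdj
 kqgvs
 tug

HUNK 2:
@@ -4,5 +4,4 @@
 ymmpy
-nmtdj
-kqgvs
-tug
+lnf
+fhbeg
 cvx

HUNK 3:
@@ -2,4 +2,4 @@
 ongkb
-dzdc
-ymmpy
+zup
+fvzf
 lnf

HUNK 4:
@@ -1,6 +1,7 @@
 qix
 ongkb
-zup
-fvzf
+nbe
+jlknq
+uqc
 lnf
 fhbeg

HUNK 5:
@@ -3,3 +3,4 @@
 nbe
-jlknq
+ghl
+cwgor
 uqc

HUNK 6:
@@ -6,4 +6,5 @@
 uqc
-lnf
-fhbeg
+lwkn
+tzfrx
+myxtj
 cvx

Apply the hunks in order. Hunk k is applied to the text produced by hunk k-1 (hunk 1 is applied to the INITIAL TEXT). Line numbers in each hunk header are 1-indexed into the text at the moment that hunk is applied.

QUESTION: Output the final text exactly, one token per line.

Hunk 1: at line 3 remove [qaz,iyf,rgeb] add [nmtdj] -> 8 lines: qix ongkb dzdc ymmpy nmtdj kqgvs tug cvx
Hunk 2: at line 4 remove [nmtdj,kqgvs,tug] add [lnf,fhbeg] -> 7 lines: qix ongkb dzdc ymmpy lnf fhbeg cvx
Hunk 3: at line 2 remove [dzdc,ymmpy] add [zup,fvzf] -> 7 lines: qix ongkb zup fvzf lnf fhbeg cvx
Hunk 4: at line 1 remove [zup,fvzf] add [nbe,jlknq,uqc] -> 8 lines: qix ongkb nbe jlknq uqc lnf fhbeg cvx
Hunk 5: at line 3 remove [jlknq] add [ghl,cwgor] -> 9 lines: qix ongkb nbe ghl cwgor uqc lnf fhbeg cvx
Hunk 6: at line 6 remove [lnf,fhbeg] add [lwkn,tzfrx,myxtj] -> 10 lines: qix ongkb nbe ghl cwgor uqc lwkn tzfrx myxtj cvx

Answer: qix
ongkb
nbe
ghl
cwgor
uqc
lwkn
tzfrx
myxtj
cvx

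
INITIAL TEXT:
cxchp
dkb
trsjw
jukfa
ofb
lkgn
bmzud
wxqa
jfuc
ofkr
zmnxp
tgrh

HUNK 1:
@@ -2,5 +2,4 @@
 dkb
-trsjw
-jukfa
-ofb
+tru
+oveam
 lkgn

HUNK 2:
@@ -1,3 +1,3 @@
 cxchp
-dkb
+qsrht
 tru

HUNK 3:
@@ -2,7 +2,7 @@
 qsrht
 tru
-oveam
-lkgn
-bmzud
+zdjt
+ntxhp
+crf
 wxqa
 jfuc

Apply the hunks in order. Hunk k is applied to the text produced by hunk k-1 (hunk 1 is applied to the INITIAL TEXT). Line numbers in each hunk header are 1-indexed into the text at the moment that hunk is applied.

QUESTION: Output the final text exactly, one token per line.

Answer: cxchp
qsrht
tru
zdjt
ntxhp
crf
wxqa
jfuc
ofkr
zmnxp
tgrh

Derivation:
Hunk 1: at line 2 remove [trsjw,jukfa,ofb] add [tru,oveam] -> 11 lines: cxchp dkb tru oveam lkgn bmzud wxqa jfuc ofkr zmnxp tgrh
Hunk 2: at line 1 remove [dkb] add [qsrht] -> 11 lines: cxchp qsrht tru oveam lkgn bmzud wxqa jfuc ofkr zmnxp tgrh
Hunk 3: at line 2 remove [oveam,lkgn,bmzud] add [zdjt,ntxhp,crf] -> 11 lines: cxchp qsrht tru zdjt ntxhp crf wxqa jfuc ofkr zmnxp tgrh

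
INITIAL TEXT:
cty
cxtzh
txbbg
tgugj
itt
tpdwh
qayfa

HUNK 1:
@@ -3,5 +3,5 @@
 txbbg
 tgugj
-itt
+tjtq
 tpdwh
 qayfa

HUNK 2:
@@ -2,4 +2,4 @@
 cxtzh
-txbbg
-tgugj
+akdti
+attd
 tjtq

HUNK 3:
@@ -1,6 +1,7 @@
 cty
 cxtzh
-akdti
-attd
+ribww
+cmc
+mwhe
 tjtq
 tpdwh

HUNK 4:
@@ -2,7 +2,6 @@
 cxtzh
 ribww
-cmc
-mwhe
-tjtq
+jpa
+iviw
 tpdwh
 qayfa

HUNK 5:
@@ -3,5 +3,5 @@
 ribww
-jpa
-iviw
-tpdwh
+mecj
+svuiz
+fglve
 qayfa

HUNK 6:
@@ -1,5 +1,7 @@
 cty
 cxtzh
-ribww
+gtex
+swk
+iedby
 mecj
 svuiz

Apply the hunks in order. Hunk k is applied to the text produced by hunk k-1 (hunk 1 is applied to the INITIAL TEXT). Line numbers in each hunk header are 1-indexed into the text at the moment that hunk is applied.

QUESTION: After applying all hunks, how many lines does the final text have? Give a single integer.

Answer: 9

Derivation:
Hunk 1: at line 3 remove [itt] add [tjtq] -> 7 lines: cty cxtzh txbbg tgugj tjtq tpdwh qayfa
Hunk 2: at line 2 remove [txbbg,tgugj] add [akdti,attd] -> 7 lines: cty cxtzh akdti attd tjtq tpdwh qayfa
Hunk 3: at line 1 remove [akdti,attd] add [ribww,cmc,mwhe] -> 8 lines: cty cxtzh ribww cmc mwhe tjtq tpdwh qayfa
Hunk 4: at line 2 remove [cmc,mwhe,tjtq] add [jpa,iviw] -> 7 lines: cty cxtzh ribww jpa iviw tpdwh qayfa
Hunk 5: at line 3 remove [jpa,iviw,tpdwh] add [mecj,svuiz,fglve] -> 7 lines: cty cxtzh ribww mecj svuiz fglve qayfa
Hunk 6: at line 1 remove [ribww] add [gtex,swk,iedby] -> 9 lines: cty cxtzh gtex swk iedby mecj svuiz fglve qayfa
Final line count: 9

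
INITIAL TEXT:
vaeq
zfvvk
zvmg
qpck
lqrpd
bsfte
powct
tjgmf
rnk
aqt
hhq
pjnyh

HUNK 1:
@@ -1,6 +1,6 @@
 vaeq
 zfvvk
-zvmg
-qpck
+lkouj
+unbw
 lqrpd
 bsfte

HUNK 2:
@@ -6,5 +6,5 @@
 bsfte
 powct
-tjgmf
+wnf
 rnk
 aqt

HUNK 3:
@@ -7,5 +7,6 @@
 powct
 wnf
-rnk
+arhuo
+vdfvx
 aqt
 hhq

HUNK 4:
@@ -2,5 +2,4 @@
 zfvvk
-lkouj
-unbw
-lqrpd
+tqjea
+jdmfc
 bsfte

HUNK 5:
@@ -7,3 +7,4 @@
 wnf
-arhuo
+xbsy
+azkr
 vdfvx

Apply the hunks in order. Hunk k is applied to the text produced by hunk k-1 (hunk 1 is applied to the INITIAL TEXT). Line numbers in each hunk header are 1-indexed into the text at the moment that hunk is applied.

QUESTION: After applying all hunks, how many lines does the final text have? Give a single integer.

Hunk 1: at line 1 remove [zvmg,qpck] add [lkouj,unbw] -> 12 lines: vaeq zfvvk lkouj unbw lqrpd bsfte powct tjgmf rnk aqt hhq pjnyh
Hunk 2: at line 6 remove [tjgmf] add [wnf] -> 12 lines: vaeq zfvvk lkouj unbw lqrpd bsfte powct wnf rnk aqt hhq pjnyh
Hunk 3: at line 7 remove [rnk] add [arhuo,vdfvx] -> 13 lines: vaeq zfvvk lkouj unbw lqrpd bsfte powct wnf arhuo vdfvx aqt hhq pjnyh
Hunk 4: at line 2 remove [lkouj,unbw,lqrpd] add [tqjea,jdmfc] -> 12 lines: vaeq zfvvk tqjea jdmfc bsfte powct wnf arhuo vdfvx aqt hhq pjnyh
Hunk 5: at line 7 remove [arhuo] add [xbsy,azkr] -> 13 lines: vaeq zfvvk tqjea jdmfc bsfte powct wnf xbsy azkr vdfvx aqt hhq pjnyh
Final line count: 13

Answer: 13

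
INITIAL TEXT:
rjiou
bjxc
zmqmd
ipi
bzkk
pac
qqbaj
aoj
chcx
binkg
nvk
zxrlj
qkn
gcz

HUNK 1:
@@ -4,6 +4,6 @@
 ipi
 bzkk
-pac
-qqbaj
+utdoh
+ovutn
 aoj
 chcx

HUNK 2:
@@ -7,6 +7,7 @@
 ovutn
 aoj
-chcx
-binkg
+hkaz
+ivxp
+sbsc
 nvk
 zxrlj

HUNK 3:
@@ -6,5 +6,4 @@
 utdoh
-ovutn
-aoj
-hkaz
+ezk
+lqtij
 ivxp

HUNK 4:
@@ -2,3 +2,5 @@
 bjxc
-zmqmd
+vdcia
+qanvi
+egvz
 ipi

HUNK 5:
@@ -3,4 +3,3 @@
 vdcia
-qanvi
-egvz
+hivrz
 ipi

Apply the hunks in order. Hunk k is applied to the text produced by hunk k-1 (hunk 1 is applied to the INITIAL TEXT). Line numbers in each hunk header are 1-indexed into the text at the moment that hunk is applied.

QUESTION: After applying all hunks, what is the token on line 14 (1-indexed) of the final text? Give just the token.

Hunk 1: at line 4 remove [pac,qqbaj] add [utdoh,ovutn] -> 14 lines: rjiou bjxc zmqmd ipi bzkk utdoh ovutn aoj chcx binkg nvk zxrlj qkn gcz
Hunk 2: at line 7 remove [chcx,binkg] add [hkaz,ivxp,sbsc] -> 15 lines: rjiou bjxc zmqmd ipi bzkk utdoh ovutn aoj hkaz ivxp sbsc nvk zxrlj qkn gcz
Hunk 3: at line 6 remove [ovutn,aoj,hkaz] add [ezk,lqtij] -> 14 lines: rjiou bjxc zmqmd ipi bzkk utdoh ezk lqtij ivxp sbsc nvk zxrlj qkn gcz
Hunk 4: at line 2 remove [zmqmd] add [vdcia,qanvi,egvz] -> 16 lines: rjiou bjxc vdcia qanvi egvz ipi bzkk utdoh ezk lqtij ivxp sbsc nvk zxrlj qkn gcz
Hunk 5: at line 3 remove [qanvi,egvz] add [hivrz] -> 15 lines: rjiou bjxc vdcia hivrz ipi bzkk utdoh ezk lqtij ivxp sbsc nvk zxrlj qkn gcz
Final line 14: qkn

Answer: qkn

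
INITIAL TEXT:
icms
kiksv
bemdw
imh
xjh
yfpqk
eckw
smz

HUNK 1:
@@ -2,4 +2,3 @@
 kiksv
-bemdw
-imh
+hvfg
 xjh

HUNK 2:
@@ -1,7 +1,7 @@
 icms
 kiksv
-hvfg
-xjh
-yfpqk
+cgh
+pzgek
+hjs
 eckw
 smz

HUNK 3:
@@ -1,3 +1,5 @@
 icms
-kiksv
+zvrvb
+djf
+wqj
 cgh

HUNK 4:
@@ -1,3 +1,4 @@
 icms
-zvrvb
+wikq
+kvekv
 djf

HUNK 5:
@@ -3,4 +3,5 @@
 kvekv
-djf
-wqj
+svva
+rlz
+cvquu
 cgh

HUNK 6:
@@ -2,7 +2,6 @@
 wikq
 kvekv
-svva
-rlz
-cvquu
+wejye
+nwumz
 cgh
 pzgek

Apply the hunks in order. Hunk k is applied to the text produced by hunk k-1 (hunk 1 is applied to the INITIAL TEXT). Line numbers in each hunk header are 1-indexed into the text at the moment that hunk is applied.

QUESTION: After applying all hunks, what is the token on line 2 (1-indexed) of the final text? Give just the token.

Answer: wikq

Derivation:
Hunk 1: at line 2 remove [bemdw,imh] add [hvfg] -> 7 lines: icms kiksv hvfg xjh yfpqk eckw smz
Hunk 2: at line 1 remove [hvfg,xjh,yfpqk] add [cgh,pzgek,hjs] -> 7 lines: icms kiksv cgh pzgek hjs eckw smz
Hunk 3: at line 1 remove [kiksv] add [zvrvb,djf,wqj] -> 9 lines: icms zvrvb djf wqj cgh pzgek hjs eckw smz
Hunk 4: at line 1 remove [zvrvb] add [wikq,kvekv] -> 10 lines: icms wikq kvekv djf wqj cgh pzgek hjs eckw smz
Hunk 5: at line 3 remove [djf,wqj] add [svva,rlz,cvquu] -> 11 lines: icms wikq kvekv svva rlz cvquu cgh pzgek hjs eckw smz
Hunk 6: at line 2 remove [svva,rlz,cvquu] add [wejye,nwumz] -> 10 lines: icms wikq kvekv wejye nwumz cgh pzgek hjs eckw smz
Final line 2: wikq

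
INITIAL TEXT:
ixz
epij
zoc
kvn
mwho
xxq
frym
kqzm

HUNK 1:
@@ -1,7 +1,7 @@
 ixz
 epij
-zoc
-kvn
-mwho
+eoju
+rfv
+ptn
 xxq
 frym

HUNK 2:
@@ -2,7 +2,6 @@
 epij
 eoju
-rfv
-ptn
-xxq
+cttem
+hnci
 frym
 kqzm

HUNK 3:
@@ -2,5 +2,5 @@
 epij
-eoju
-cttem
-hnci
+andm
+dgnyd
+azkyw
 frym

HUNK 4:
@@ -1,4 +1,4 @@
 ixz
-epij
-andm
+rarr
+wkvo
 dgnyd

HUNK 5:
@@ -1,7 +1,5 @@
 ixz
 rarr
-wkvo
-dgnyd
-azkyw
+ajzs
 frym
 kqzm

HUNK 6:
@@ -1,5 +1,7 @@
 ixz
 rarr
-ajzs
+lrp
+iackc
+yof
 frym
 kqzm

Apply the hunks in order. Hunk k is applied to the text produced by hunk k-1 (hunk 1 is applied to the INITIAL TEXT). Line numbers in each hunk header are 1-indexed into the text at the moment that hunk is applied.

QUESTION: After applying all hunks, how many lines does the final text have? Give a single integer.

Hunk 1: at line 1 remove [zoc,kvn,mwho] add [eoju,rfv,ptn] -> 8 lines: ixz epij eoju rfv ptn xxq frym kqzm
Hunk 2: at line 2 remove [rfv,ptn,xxq] add [cttem,hnci] -> 7 lines: ixz epij eoju cttem hnci frym kqzm
Hunk 3: at line 2 remove [eoju,cttem,hnci] add [andm,dgnyd,azkyw] -> 7 lines: ixz epij andm dgnyd azkyw frym kqzm
Hunk 4: at line 1 remove [epij,andm] add [rarr,wkvo] -> 7 lines: ixz rarr wkvo dgnyd azkyw frym kqzm
Hunk 5: at line 1 remove [wkvo,dgnyd,azkyw] add [ajzs] -> 5 lines: ixz rarr ajzs frym kqzm
Hunk 6: at line 1 remove [ajzs] add [lrp,iackc,yof] -> 7 lines: ixz rarr lrp iackc yof frym kqzm
Final line count: 7

Answer: 7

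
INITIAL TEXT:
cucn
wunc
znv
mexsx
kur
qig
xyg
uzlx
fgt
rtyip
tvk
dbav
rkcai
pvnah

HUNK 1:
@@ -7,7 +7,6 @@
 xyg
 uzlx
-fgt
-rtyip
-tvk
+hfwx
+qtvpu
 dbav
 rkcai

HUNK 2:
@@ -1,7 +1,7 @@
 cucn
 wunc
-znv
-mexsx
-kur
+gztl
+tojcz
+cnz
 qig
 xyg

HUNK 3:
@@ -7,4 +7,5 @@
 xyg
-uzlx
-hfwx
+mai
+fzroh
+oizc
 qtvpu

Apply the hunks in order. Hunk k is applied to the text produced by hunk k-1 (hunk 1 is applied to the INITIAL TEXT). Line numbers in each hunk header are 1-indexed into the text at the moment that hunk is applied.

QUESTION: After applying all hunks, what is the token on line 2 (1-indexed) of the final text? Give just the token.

Hunk 1: at line 7 remove [fgt,rtyip,tvk] add [hfwx,qtvpu] -> 13 lines: cucn wunc znv mexsx kur qig xyg uzlx hfwx qtvpu dbav rkcai pvnah
Hunk 2: at line 1 remove [znv,mexsx,kur] add [gztl,tojcz,cnz] -> 13 lines: cucn wunc gztl tojcz cnz qig xyg uzlx hfwx qtvpu dbav rkcai pvnah
Hunk 3: at line 7 remove [uzlx,hfwx] add [mai,fzroh,oizc] -> 14 lines: cucn wunc gztl tojcz cnz qig xyg mai fzroh oizc qtvpu dbav rkcai pvnah
Final line 2: wunc

Answer: wunc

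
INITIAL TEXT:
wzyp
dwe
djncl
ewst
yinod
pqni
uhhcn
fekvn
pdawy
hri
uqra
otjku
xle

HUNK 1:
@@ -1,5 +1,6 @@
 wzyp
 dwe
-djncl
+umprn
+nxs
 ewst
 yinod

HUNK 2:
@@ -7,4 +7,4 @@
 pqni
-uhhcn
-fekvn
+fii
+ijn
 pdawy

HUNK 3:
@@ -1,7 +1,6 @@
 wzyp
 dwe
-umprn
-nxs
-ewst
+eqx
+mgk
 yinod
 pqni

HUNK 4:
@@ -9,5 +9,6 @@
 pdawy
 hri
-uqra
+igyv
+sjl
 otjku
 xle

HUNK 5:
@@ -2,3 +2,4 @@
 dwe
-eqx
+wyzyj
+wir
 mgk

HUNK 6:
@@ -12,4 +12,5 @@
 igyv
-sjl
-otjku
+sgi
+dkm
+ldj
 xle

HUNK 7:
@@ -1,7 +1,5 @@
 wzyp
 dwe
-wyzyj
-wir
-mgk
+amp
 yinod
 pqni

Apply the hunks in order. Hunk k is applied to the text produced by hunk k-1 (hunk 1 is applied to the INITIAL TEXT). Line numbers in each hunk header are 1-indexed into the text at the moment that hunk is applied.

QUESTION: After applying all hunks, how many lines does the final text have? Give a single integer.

Answer: 14

Derivation:
Hunk 1: at line 1 remove [djncl] add [umprn,nxs] -> 14 lines: wzyp dwe umprn nxs ewst yinod pqni uhhcn fekvn pdawy hri uqra otjku xle
Hunk 2: at line 7 remove [uhhcn,fekvn] add [fii,ijn] -> 14 lines: wzyp dwe umprn nxs ewst yinod pqni fii ijn pdawy hri uqra otjku xle
Hunk 3: at line 1 remove [umprn,nxs,ewst] add [eqx,mgk] -> 13 lines: wzyp dwe eqx mgk yinod pqni fii ijn pdawy hri uqra otjku xle
Hunk 4: at line 9 remove [uqra] add [igyv,sjl] -> 14 lines: wzyp dwe eqx mgk yinod pqni fii ijn pdawy hri igyv sjl otjku xle
Hunk 5: at line 2 remove [eqx] add [wyzyj,wir] -> 15 lines: wzyp dwe wyzyj wir mgk yinod pqni fii ijn pdawy hri igyv sjl otjku xle
Hunk 6: at line 12 remove [sjl,otjku] add [sgi,dkm,ldj] -> 16 lines: wzyp dwe wyzyj wir mgk yinod pqni fii ijn pdawy hri igyv sgi dkm ldj xle
Hunk 7: at line 1 remove [wyzyj,wir,mgk] add [amp] -> 14 lines: wzyp dwe amp yinod pqni fii ijn pdawy hri igyv sgi dkm ldj xle
Final line count: 14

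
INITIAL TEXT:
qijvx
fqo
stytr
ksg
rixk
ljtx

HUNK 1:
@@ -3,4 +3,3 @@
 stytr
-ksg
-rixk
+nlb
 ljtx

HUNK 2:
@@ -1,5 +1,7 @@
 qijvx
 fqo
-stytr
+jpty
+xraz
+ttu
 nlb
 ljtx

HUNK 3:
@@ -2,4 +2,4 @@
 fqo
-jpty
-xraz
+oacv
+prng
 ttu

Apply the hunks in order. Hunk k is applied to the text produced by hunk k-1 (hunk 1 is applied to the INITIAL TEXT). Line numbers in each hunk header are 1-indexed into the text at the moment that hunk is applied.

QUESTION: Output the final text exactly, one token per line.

Answer: qijvx
fqo
oacv
prng
ttu
nlb
ljtx

Derivation:
Hunk 1: at line 3 remove [ksg,rixk] add [nlb] -> 5 lines: qijvx fqo stytr nlb ljtx
Hunk 2: at line 1 remove [stytr] add [jpty,xraz,ttu] -> 7 lines: qijvx fqo jpty xraz ttu nlb ljtx
Hunk 3: at line 2 remove [jpty,xraz] add [oacv,prng] -> 7 lines: qijvx fqo oacv prng ttu nlb ljtx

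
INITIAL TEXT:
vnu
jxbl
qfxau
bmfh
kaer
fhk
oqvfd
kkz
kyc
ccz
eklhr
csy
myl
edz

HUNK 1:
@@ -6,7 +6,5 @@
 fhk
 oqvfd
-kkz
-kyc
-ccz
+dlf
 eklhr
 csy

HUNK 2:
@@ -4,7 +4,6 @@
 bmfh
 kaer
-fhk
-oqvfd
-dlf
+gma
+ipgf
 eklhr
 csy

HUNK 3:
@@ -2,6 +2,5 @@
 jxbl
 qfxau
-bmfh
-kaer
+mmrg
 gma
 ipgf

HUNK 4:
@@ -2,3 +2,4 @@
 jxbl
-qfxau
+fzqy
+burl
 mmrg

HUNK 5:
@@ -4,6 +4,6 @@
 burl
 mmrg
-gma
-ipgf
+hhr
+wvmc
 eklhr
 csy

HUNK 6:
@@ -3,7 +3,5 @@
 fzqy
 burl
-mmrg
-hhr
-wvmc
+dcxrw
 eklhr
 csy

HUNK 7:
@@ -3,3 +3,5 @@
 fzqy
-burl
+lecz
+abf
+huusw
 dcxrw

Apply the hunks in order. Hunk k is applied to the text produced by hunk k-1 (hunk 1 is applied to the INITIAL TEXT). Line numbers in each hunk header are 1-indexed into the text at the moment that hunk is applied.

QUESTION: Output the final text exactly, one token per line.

Answer: vnu
jxbl
fzqy
lecz
abf
huusw
dcxrw
eklhr
csy
myl
edz

Derivation:
Hunk 1: at line 6 remove [kkz,kyc,ccz] add [dlf] -> 12 lines: vnu jxbl qfxau bmfh kaer fhk oqvfd dlf eklhr csy myl edz
Hunk 2: at line 4 remove [fhk,oqvfd,dlf] add [gma,ipgf] -> 11 lines: vnu jxbl qfxau bmfh kaer gma ipgf eklhr csy myl edz
Hunk 3: at line 2 remove [bmfh,kaer] add [mmrg] -> 10 lines: vnu jxbl qfxau mmrg gma ipgf eklhr csy myl edz
Hunk 4: at line 2 remove [qfxau] add [fzqy,burl] -> 11 lines: vnu jxbl fzqy burl mmrg gma ipgf eklhr csy myl edz
Hunk 5: at line 4 remove [gma,ipgf] add [hhr,wvmc] -> 11 lines: vnu jxbl fzqy burl mmrg hhr wvmc eklhr csy myl edz
Hunk 6: at line 3 remove [mmrg,hhr,wvmc] add [dcxrw] -> 9 lines: vnu jxbl fzqy burl dcxrw eklhr csy myl edz
Hunk 7: at line 3 remove [burl] add [lecz,abf,huusw] -> 11 lines: vnu jxbl fzqy lecz abf huusw dcxrw eklhr csy myl edz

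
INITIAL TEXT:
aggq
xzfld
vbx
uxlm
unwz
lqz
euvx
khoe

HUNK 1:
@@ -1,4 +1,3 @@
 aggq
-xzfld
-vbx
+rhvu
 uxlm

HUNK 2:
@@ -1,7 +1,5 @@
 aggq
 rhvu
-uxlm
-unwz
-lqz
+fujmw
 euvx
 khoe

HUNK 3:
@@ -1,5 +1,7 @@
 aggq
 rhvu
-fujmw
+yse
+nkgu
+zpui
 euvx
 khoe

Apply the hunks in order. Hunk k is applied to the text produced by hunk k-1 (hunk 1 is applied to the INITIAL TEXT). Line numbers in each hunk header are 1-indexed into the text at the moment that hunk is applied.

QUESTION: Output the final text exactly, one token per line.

Answer: aggq
rhvu
yse
nkgu
zpui
euvx
khoe

Derivation:
Hunk 1: at line 1 remove [xzfld,vbx] add [rhvu] -> 7 lines: aggq rhvu uxlm unwz lqz euvx khoe
Hunk 2: at line 1 remove [uxlm,unwz,lqz] add [fujmw] -> 5 lines: aggq rhvu fujmw euvx khoe
Hunk 3: at line 1 remove [fujmw] add [yse,nkgu,zpui] -> 7 lines: aggq rhvu yse nkgu zpui euvx khoe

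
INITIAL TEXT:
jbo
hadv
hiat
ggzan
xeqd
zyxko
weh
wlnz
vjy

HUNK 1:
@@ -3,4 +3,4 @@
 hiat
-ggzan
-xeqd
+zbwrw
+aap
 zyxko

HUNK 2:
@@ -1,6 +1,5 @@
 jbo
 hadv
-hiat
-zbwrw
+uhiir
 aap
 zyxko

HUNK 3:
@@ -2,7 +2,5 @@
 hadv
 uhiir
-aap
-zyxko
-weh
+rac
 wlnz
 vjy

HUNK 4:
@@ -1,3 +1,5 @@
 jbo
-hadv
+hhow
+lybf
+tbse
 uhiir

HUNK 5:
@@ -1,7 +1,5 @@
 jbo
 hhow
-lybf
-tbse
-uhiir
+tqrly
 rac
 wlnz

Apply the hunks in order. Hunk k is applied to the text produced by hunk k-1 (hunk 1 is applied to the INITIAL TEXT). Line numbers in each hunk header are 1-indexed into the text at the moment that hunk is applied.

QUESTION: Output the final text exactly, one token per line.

Answer: jbo
hhow
tqrly
rac
wlnz
vjy

Derivation:
Hunk 1: at line 3 remove [ggzan,xeqd] add [zbwrw,aap] -> 9 lines: jbo hadv hiat zbwrw aap zyxko weh wlnz vjy
Hunk 2: at line 1 remove [hiat,zbwrw] add [uhiir] -> 8 lines: jbo hadv uhiir aap zyxko weh wlnz vjy
Hunk 3: at line 2 remove [aap,zyxko,weh] add [rac] -> 6 lines: jbo hadv uhiir rac wlnz vjy
Hunk 4: at line 1 remove [hadv] add [hhow,lybf,tbse] -> 8 lines: jbo hhow lybf tbse uhiir rac wlnz vjy
Hunk 5: at line 1 remove [lybf,tbse,uhiir] add [tqrly] -> 6 lines: jbo hhow tqrly rac wlnz vjy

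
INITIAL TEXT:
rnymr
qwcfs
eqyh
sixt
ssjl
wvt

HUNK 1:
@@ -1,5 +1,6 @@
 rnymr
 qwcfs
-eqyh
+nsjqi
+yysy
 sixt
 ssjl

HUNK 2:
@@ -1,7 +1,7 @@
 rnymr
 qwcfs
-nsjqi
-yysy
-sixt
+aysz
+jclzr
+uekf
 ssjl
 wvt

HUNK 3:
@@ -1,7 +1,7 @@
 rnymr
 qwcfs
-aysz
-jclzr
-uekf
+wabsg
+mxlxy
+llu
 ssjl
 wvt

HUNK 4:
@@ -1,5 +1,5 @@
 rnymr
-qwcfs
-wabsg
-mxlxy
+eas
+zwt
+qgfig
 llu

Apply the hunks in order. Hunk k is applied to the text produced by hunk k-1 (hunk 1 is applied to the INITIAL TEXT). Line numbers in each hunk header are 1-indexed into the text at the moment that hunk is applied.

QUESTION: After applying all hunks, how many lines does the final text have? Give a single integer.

Answer: 7

Derivation:
Hunk 1: at line 1 remove [eqyh] add [nsjqi,yysy] -> 7 lines: rnymr qwcfs nsjqi yysy sixt ssjl wvt
Hunk 2: at line 1 remove [nsjqi,yysy,sixt] add [aysz,jclzr,uekf] -> 7 lines: rnymr qwcfs aysz jclzr uekf ssjl wvt
Hunk 3: at line 1 remove [aysz,jclzr,uekf] add [wabsg,mxlxy,llu] -> 7 lines: rnymr qwcfs wabsg mxlxy llu ssjl wvt
Hunk 4: at line 1 remove [qwcfs,wabsg,mxlxy] add [eas,zwt,qgfig] -> 7 lines: rnymr eas zwt qgfig llu ssjl wvt
Final line count: 7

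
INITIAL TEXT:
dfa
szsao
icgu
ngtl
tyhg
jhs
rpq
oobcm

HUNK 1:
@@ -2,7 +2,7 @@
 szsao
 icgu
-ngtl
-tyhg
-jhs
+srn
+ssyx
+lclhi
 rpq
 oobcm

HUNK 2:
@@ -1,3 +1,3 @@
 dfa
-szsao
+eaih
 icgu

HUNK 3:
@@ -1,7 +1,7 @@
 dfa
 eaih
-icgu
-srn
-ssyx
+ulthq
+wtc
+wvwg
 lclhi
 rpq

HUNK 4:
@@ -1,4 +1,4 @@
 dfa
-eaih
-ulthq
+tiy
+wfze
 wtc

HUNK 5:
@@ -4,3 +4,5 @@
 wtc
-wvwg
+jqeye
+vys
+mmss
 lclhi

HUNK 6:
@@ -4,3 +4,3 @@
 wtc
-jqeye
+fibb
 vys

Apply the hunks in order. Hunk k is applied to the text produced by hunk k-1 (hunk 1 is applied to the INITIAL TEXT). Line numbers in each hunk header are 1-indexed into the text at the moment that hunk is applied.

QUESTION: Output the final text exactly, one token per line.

Answer: dfa
tiy
wfze
wtc
fibb
vys
mmss
lclhi
rpq
oobcm

Derivation:
Hunk 1: at line 2 remove [ngtl,tyhg,jhs] add [srn,ssyx,lclhi] -> 8 lines: dfa szsao icgu srn ssyx lclhi rpq oobcm
Hunk 2: at line 1 remove [szsao] add [eaih] -> 8 lines: dfa eaih icgu srn ssyx lclhi rpq oobcm
Hunk 3: at line 1 remove [icgu,srn,ssyx] add [ulthq,wtc,wvwg] -> 8 lines: dfa eaih ulthq wtc wvwg lclhi rpq oobcm
Hunk 4: at line 1 remove [eaih,ulthq] add [tiy,wfze] -> 8 lines: dfa tiy wfze wtc wvwg lclhi rpq oobcm
Hunk 5: at line 4 remove [wvwg] add [jqeye,vys,mmss] -> 10 lines: dfa tiy wfze wtc jqeye vys mmss lclhi rpq oobcm
Hunk 6: at line 4 remove [jqeye] add [fibb] -> 10 lines: dfa tiy wfze wtc fibb vys mmss lclhi rpq oobcm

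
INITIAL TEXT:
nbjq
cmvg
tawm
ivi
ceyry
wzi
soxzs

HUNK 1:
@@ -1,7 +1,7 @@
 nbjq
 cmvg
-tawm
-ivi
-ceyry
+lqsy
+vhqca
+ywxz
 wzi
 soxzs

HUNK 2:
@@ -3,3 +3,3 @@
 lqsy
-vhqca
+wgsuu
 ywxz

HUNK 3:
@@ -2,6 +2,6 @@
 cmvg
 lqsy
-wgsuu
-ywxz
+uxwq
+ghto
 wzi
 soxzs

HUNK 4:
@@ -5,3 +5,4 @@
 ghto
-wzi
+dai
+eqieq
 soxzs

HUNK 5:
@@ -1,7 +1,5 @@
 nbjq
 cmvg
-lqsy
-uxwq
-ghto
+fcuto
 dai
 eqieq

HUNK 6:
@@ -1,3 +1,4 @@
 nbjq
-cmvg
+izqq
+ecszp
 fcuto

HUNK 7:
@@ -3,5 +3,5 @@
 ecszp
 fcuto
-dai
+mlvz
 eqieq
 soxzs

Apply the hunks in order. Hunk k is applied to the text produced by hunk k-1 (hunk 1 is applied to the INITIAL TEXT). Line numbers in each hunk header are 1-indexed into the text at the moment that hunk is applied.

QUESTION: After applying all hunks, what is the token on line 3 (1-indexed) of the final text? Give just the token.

Hunk 1: at line 1 remove [tawm,ivi,ceyry] add [lqsy,vhqca,ywxz] -> 7 lines: nbjq cmvg lqsy vhqca ywxz wzi soxzs
Hunk 2: at line 3 remove [vhqca] add [wgsuu] -> 7 lines: nbjq cmvg lqsy wgsuu ywxz wzi soxzs
Hunk 3: at line 2 remove [wgsuu,ywxz] add [uxwq,ghto] -> 7 lines: nbjq cmvg lqsy uxwq ghto wzi soxzs
Hunk 4: at line 5 remove [wzi] add [dai,eqieq] -> 8 lines: nbjq cmvg lqsy uxwq ghto dai eqieq soxzs
Hunk 5: at line 1 remove [lqsy,uxwq,ghto] add [fcuto] -> 6 lines: nbjq cmvg fcuto dai eqieq soxzs
Hunk 6: at line 1 remove [cmvg] add [izqq,ecszp] -> 7 lines: nbjq izqq ecszp fcuto dai eqieq soxzs
Hunk 7: at line 3 remove [dai] add [mlvz] -> 7 lines: nbjq izqq ecszp fcuto mlvz eqieq soxzs
Final line 3: ecszp

Answer: ecszp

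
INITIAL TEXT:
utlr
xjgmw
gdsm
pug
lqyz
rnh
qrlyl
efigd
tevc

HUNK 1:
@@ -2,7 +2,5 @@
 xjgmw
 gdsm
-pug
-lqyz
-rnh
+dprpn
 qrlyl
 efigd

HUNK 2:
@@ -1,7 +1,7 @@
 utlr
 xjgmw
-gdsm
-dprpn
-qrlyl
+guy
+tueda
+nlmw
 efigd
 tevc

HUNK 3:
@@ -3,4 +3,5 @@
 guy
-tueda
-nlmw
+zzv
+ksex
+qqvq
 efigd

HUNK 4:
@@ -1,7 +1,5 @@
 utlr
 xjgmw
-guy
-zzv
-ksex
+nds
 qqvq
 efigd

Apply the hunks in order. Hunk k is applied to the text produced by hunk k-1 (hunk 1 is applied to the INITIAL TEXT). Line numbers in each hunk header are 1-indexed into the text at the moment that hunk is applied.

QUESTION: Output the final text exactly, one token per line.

Hunk 1: at line 2 remove [pug,lqyz,rnh] add [dprpn] -> 7 lines: utlr xjgmw gdsm dprpn qrlyl efigd tevc
Hunk 2: at line 1 remove [gdsm,dprpn,qrlyl] add [guy,tueda,nlmw] -> 7 lines: utlr xjgmw guy tueda nlmw efigd tevc
Hunk 3: at line 3 remove [tueda,nlmw] add [zzv,ksex,qqvq] -> 8 lines: utlr xjgmw guy zzv ksex qqvq efigd tevc
Hunk 4: at line 1 remove [guy,zzv,ksex] add [nds] -> 6 lines: utlr xjgmw nds qqvq efigd tevc

Answer: utlr
xjgmw
nds
qqvq
efigd
tevc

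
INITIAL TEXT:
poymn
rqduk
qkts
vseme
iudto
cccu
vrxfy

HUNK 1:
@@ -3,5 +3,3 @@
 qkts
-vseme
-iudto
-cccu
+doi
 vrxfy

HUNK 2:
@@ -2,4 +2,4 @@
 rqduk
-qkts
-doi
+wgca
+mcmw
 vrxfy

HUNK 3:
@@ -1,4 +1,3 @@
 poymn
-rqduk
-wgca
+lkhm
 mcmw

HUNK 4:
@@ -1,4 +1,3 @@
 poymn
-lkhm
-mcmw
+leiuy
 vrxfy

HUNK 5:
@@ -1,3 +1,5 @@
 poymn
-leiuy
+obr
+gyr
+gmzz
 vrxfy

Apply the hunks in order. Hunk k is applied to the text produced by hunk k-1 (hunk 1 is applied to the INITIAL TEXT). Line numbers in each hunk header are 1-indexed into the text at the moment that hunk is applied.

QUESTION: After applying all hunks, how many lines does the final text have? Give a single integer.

Answer: 5

Derivation:
Hunk 1: at line 3 remove [vseme,iudto,cccu] add [doi] -> 5 lines: poymn rqduk qkts doi vrxfy
Hunk 2: at line 2 remove [qkts,doi] add [wgca,mcmw] -> 5 lines: poymn rqduk wgca mcmw vrxfy
Hunk 3: at line 1 remove [rqduk,wgca] add [lkhm] -> 4 lines: poymn lkhm mcmw vrxfy
Hunk 4: at line 1 remove [lkhm,mcmw] add [leiuy] -> 3 lines: poymn leiuy vrxfy
Hunk 5: at line 1 remove [leiuy] add [obr,gyr,gmzz] -> 5 lines: poymn obr gyr gmzz vrxfy
Final line count: 5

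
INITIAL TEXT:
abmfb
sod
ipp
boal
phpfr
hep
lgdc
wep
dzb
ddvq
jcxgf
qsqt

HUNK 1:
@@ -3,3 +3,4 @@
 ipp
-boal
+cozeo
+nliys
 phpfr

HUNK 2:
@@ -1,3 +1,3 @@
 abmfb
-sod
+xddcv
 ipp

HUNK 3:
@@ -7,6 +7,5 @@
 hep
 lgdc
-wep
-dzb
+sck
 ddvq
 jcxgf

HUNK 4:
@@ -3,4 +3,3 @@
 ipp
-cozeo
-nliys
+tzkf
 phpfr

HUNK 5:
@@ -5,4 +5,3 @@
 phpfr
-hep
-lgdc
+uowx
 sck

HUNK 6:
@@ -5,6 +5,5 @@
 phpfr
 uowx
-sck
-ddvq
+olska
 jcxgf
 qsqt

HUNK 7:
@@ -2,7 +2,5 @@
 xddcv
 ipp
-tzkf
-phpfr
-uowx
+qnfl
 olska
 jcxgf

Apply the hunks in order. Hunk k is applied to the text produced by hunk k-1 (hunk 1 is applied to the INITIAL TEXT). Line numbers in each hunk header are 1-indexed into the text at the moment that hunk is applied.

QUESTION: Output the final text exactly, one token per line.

Hunk 1: at line 3 remove [boal] add [cozeo,nliys] -> 13 lines: abmfb sod ipp cozeo nliys phpfr hep lgdc wep dzb ddvq jcxgf qsqt
Hunk 2: at line 1 remove [sod] add [xddcv] -> 13 lines: abmfb xddcv ipp cozeo nliys phpfr hep lgdc wep dzb ddvq jcxgf qsqt
Hunk 3: at line 7 remove [wep,dzb] add [sck] -> 12 lines: abmfb xddcv ipp cozeo nliys phpfr hep lgdc sck ddvq jcxgf qsqt
Hunk 4: at line 3 remove [cozeo,nliys] add [tzkf] -> 11 lines: abmfb xddcv ipp tzkf phpfr hep lgdc sck ddvq jcxgf qsqt
Hunk 5: at line 5 remove [hep,lgdc] add [uowx] -> 10 lines: abmfb xddcv ipp tzkf phpfr uowx sck ddvq jcxgf qsqt
Hunk 6: at line 5 remove [sck,ddvq] add [olska] -> 9 lines: abmfb xddcv ipp tzkf phpfr uowx olska jcxgf qsqt
Hunk 7: at line 2 remove [tzkf,phpfr,uowx] add [qnfl] -> 7 lines: abmfb xddcv ipp qnfl olska jcxgf qsqt

Answer: abmfb
xddcv
ipp
qnfl
olska
jcxgf
qsqt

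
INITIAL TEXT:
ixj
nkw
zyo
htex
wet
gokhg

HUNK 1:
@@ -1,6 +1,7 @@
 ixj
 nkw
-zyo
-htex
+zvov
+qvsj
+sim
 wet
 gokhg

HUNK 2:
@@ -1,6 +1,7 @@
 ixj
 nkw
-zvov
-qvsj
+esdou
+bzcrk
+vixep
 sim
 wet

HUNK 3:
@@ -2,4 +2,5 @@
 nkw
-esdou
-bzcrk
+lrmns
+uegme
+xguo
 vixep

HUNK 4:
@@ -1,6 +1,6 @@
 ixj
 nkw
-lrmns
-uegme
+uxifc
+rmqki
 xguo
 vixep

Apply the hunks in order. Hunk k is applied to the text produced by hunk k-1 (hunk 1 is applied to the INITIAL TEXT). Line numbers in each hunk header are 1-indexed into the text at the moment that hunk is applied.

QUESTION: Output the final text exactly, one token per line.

Answer: ixj
nkw
uxifc
rmqki
xguo
vixep
sim
wet
gokhg

Derivation:
Hunk 1: at line 1 remove [zyo,htex] add [zvov,qvsj,sim] -> 7 lines: ixj nkw zvov qvsj sim wet gokhg
Hunk 2: at line 1 remove [zvov,qvsj] add [esdou,bzcrk,vixep] -> 8 lines: ixj nkw esdou bzcrk vixep sim wet gokhg
Hunk 3: at line 2 remove [esdou,bzcrk] add [lrmns,uegme,xguo] -> 9 lines: ixj nkw lrmns uegme xguo vixep sim wet gokhg
Hunk 4: at line 1 remove [lrmns,uegme] add [uxifc,rmqki] -> 9 lines: ixj nkw uxifc rmqki xguo vixep sim wet gokhg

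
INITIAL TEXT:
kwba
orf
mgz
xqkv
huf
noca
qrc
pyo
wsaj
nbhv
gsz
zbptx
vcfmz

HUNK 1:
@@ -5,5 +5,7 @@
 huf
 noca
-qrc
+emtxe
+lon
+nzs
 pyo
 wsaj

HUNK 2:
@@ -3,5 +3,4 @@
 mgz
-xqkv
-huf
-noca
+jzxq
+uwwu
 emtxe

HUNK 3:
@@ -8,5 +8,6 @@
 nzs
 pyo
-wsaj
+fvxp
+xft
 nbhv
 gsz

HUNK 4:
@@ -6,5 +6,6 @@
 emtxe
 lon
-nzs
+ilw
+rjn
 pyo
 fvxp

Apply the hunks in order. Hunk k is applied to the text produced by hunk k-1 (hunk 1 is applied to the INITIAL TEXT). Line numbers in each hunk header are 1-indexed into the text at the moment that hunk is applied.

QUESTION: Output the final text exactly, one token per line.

Hunk 1: at line 5 remove [qrc] add [emtxe,lon,nzs] -> 15 lines: kwba orf mgz xqkv huf noca emtxe lon nzs pyo wsaj nbhv gsz zbptx vcfmz
Hunk 2: at line 3 remove [xqkv,huf,noca] add [jzxq,uwwu] -> 14 lines: kwba orf mgz jzxq uwwu emtxe lon nzs pyo wsaj nbhv gsz zbptx vcfmz
Hunk 3: at line 8 remove [wsaj] add [fvxp,xft] -> 15 lines: kwba orf mgz jzxq uwwu emtxe lon nzs pyo fvxp xft nbhv gsz zbptx vcfmz
Hunk 4: at line 6 remove [nzs] add [ilw,rjn] -> 16 lines: kwba orf mgz jzxq uwwu emtxe lon ilw rjn pyo fvxp xft nbhv gsz zbptx vcfmz

Answer: kwba
orf
mgz
jzxq
uwwu
emtxe
lon
ilw
rjn
pyo
fvxp
xft
nbhv
gsz
zbptx
vcfmz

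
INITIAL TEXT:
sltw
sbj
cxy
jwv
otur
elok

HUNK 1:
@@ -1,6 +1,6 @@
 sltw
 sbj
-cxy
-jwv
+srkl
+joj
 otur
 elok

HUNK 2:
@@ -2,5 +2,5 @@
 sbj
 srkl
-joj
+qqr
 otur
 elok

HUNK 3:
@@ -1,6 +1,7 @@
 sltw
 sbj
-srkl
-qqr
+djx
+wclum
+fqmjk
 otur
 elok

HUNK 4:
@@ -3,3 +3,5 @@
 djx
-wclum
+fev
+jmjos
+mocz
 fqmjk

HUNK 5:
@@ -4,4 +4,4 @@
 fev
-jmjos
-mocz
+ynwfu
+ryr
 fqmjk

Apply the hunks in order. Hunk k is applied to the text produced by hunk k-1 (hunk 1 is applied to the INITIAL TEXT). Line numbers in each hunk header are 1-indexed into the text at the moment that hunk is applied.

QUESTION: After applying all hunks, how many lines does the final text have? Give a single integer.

Answer: 9

Derivation:
Hunk 1: at line 1 remove [cxy,jwv] add [srkl,joj] -> 6 lines: sltw sbj srkl joj otur elok
Hunk 2: at line 2 remove [joj] add [qqr] -> 6 lines: sltw sbj srkl qqr otur elok
Hunk 3: at line 1 remove [srkl,qqr] add [djx,wclum,fqmjk] -> 7 lines: sltw sbj djx wclum fqmjk otur elok
Hunk 4: at line 3 remove [wclum] add [fev,jmjos,mocz] -> 9 lines: sltw sbj djx fev jmjos mocz fqmjk otur elok
Hunk 5: at line 4 remove [jmjos,mocz] add [ynwfu,ryr] -> 9 lines: sltw sbj djx fev ynwfu ryr fqmjk otur elok
Final line count: 9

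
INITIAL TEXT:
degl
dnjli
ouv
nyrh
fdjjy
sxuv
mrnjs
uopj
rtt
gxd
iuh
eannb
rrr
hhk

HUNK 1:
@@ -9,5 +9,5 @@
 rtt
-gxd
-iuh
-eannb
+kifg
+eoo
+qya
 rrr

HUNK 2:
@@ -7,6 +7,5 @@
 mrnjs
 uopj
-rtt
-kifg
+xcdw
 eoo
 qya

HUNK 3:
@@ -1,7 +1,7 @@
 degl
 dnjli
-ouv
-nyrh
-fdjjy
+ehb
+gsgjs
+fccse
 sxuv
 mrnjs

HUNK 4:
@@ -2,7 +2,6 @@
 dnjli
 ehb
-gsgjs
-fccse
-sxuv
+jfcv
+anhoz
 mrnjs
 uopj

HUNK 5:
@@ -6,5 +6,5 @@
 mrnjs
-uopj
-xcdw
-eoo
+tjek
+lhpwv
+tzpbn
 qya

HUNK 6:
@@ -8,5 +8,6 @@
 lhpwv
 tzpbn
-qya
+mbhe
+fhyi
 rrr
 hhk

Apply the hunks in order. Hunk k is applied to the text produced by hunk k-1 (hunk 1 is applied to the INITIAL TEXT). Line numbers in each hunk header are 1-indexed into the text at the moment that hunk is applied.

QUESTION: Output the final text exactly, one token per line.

Hunk 1: at line 9 remove [gxd,iuh,eannb] add [kifg,eoo,qya] -> 14 lines: degl dnjli ouv nyrh fdjjy sxuv mrnjs uopj rtt kifg eoo qya rrr hhk
Hunk 2: at line 7 remove [rtt,kifg] add [xcdw] -> 13 lines: degl dnjli ouv nyrh fdjjy sxuv mrnjs uopj xcdw eoo qya rrr hhk
Hunk 3: at line 1 remove [ouv,nyrh,fdjjy] add [ehb,gsgjs,fccse] -> 13 lines: degl dnjli ehb gsgjs fccse sxuv mrnjs uopj xcdw eoo qya rrr hhk
Hunk 4: at line 2 remove [gsgjs,fccse,sxuv] add [jfcv,anhoz] -> 12 lines: degl dnjli ehb jfcv anhoz mrnjs uopj xcdw eoo qya rrr hhk
Hunk 5: at line 6 remove [uopj,xcdw,eoo] add [tjek,lhpwv,tzpbn] -> 12 lines: degl dnjli ehb jfcv anhoz mrnjs tjek lhpwv tzpbn qya rrr hhk
Hunk 6: at line 8 remove [qya] add [mbhe,fhyi] -> 13 lines: degl dnjli ehb jfcv anhoz mrnjs tjek lhpwv tzpbn mbhe fhyi rrr hhk

Answer: degl
dnjli
ehb
jfcv
anhoz
mrnjs
tjek
lhpwv
tzpbn
mbhe
fhyi
rrr
hhk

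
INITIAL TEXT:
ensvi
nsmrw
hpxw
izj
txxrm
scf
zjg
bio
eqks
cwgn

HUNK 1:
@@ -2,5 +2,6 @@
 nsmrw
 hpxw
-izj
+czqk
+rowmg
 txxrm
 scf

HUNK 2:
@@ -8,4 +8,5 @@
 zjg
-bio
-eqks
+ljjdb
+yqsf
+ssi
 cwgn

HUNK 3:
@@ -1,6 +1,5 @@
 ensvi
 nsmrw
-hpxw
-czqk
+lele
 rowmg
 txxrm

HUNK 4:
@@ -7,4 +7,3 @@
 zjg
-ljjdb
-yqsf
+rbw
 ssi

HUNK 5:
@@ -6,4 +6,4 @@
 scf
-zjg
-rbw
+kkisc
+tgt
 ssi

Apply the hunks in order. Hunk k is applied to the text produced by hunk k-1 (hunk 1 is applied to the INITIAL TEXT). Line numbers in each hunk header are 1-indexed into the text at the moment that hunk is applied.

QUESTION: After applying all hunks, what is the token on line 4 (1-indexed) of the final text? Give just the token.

Hunk 1: at line 2 remove [izj] add [czqk,rowmg] -> 11 lines: ensvi nsmrw hpxw czqk rowmg txxrm scf zjg bio eqks cwgn
Hunk 2: at line 8 remove [bio,eqks] add [ljjdb,yqsf,ssi] -> 12 lines: ensvi nsmrw hpxw czqk rowmg txxrm scf zjg ljjdb yqsf ssi cwgn
Hunk 3: at line 1 remove [hpxw,czqk] add [lele] -> 11 lines: ensvi nsmrw lele rowmg txxrm scf zjg ljjdb yqsf ssi cwgn
Hunk 4: at line 7 remove [ljjdb,yqsf] add [rbw] -> 10 lines: ensvi nsmrw lele rowmg txxrm scf zjg rbw ssi cwgn
Hunk 5: at line 6 remove [zjg,rbw] add [kkisc,tgt] -> 10 lines: ensvi nsmrw lele rowmg txxrm scf kkisc tgt ssi cwgn
Final line 4: rowmg

Answer: rowmg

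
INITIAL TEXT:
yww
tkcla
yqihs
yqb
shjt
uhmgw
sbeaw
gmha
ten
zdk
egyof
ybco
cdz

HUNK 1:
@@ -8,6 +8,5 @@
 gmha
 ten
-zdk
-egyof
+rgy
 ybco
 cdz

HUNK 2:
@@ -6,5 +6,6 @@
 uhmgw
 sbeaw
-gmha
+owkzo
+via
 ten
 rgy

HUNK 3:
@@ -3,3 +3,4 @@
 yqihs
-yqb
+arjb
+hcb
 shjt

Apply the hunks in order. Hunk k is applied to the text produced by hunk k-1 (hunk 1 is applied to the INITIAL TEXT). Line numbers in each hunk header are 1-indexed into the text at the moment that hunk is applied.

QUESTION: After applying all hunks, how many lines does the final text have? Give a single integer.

Hunk 1: at line 8 remove [zdk,egyof] add [rgy] -> 12 lines: yww tkcla yqihs yqb shjt uhmgw sbeaw gmha ten rgy ybco cdz
Hunk 2: at line 6 remove [gmha] add [owkzo,via] -> 13 lines: yww tkcla yqihs yqb shjt uhmgw sbeaw owkzo via ten rgy ybco cdz
Hunk 3: at line 3 remove [yqb] add [arjb,hcb] -> 14 lines: yww tkcla yqihs arjb hcb shjt uhmgw sbeaw owkzo via ten rgy ybco cdz
Final line count: 14

Answer: 14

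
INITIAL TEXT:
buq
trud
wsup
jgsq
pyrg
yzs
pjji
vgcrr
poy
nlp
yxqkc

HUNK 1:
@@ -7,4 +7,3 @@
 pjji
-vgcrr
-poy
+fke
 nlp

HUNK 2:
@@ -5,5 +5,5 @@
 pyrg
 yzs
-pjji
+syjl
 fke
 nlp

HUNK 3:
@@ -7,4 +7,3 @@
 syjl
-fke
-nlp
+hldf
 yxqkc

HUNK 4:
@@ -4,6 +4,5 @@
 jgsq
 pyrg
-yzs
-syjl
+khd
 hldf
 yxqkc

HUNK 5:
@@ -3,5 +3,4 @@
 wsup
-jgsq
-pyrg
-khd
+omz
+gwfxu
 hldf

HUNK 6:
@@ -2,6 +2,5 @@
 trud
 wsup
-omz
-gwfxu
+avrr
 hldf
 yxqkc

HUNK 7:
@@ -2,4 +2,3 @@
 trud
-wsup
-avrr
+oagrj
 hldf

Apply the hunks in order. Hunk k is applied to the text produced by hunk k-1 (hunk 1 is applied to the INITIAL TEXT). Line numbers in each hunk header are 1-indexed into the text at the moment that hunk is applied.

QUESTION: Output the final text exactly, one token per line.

Answer: buq
trud
oagrj
hldf
yxqkc

Derivation:
Hunk 1: at line 7 remove [vgcrr,poy] add [fke] -> 10 lines: buq trud wsup jgsq pyrg yzs pjji fke nlp yxqkc
Hunk 2: at line 5 remove [pjji] add [syjl] -> 10 lines: buq trud wsup jgsq pyrg yzs syjl fke nlp yxqkc
Hunk 3: at line 7 remove [fke,nlp] add [hldf] -> 9 lines: buq trud wsup jgsq pyrg yzs syjl hldf yxqkc
Hunk 4: at line 4 remove [yzs,syjl] add [khd] -> 8 lines: buq trud wsup jgsq pyrg khd hldf yxqkc
Hunk 5: at line 3 remove [jgsq,pyrg,khd] add [omz,gwfxu] -> 7 lines: buq trud wsup omz gwfxu hldf yxqkc
Hunk 6: at line 2 remove [omz,gwfxu] add [avrr] -> 6 lines: buq trud wsup avrr hldf yxqkc
Hunk 7: at line 2 remove [wsup,avrr] add [oagrj] -> 5 lines: buq trud oagrj hldf yxqkc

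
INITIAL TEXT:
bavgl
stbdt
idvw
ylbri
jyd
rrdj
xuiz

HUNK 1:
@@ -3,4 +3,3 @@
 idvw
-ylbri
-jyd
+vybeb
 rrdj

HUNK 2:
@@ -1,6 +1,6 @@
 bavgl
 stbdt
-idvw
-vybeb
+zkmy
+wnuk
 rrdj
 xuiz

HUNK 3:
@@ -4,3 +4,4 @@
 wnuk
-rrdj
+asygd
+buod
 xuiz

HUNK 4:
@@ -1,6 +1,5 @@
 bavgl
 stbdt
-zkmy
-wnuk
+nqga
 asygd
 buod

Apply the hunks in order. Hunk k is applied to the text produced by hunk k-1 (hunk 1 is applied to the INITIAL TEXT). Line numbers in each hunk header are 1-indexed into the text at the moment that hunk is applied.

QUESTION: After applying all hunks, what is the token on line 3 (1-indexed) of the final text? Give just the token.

Answer: nqga

Derivation:
Hunk 1: at line 3 remove [ylbri,jyd] add [vybeb] -> 6 lines: bavgl stbdt idvw vybeb rrdj xuiz
Hunk 2: at line 1 remove [idvw,vybeb] add [zkmy,wnuk] -> 6 lines: bavgl stbdt zkmy wnuk rrdj xuiz
Hunk 3: at line 4 remove [rrdj] add [asygd,buod] -> 7 lines: bavgl stbdt zkmy wnuk asygd buod xuiz
Hunk 4: at line 1 remove [zkmy,wnuk] add [nqga] -> 6 lines: bavgl stbdt nqga asygd buod xuiz
Final line 3: nqga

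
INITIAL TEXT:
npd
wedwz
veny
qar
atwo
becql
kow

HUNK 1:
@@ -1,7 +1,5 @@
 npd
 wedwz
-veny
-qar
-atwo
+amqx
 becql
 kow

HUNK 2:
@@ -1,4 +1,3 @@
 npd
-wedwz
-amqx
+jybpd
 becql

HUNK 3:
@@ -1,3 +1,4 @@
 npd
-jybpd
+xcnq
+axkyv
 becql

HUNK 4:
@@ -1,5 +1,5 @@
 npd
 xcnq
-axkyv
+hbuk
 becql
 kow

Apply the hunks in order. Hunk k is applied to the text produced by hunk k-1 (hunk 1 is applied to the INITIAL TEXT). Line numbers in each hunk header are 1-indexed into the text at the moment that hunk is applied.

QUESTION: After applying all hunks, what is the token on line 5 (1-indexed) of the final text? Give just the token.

Answer: kow

Derivation:
Hunk 1: at line 1 remove [veny,qar,atwo] add [amqx] -> 5 lines: npd wedwz amqx becql kow
Hunk 2: at line 1 remove [wedwz,amqx] add [jybpd] -> 4 lines: npd jybpd becql kow
Hunk 3: at line 1 remove [jybpd] add [xcnq,axkyv] -> 5 lines: npd xcnq axkyv becql kow
Hunk 4: at line 1 remove [axkyv] add [hbuk] -> 5 lines: npd xcnq hbuk becql kow
Final line 5: kow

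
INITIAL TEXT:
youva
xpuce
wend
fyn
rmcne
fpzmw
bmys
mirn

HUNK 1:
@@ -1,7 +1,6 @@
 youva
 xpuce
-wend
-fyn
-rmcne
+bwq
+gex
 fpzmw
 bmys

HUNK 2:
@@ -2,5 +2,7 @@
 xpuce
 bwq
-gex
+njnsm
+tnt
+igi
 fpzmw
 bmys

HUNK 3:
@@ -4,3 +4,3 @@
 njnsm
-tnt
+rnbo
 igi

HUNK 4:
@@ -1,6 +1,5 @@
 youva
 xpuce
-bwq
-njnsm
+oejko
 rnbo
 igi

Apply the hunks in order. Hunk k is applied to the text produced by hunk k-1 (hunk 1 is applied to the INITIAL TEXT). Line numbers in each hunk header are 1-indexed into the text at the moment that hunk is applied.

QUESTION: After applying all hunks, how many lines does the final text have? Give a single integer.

Hunk 1: at line 1 remove [wend,fyn,rmcne] add [bwq,gex] -> 7 lines: youva xpuce bwq gex fpzmw bmys mirn
Hunk 2: at line 2 remove [gex] add [njnsm,tnt,igi] -> 9 lines: youva xpuce bwq njnsm tnt igi fpzmw bmys mirn
Hunk 3: at line 4 remove [tnt] add [rnbo] -> 9 lines: youva xpuce bwq njnsm rnbo igi fpzmw bmys mirn
Hunk 4: at line 1 remove [bwq,njnsm] add [oejko] -> 8 lines: youva xpuce oejko rnbo igi fpzmw bmys mirn
Final line count: 8

Answer: 8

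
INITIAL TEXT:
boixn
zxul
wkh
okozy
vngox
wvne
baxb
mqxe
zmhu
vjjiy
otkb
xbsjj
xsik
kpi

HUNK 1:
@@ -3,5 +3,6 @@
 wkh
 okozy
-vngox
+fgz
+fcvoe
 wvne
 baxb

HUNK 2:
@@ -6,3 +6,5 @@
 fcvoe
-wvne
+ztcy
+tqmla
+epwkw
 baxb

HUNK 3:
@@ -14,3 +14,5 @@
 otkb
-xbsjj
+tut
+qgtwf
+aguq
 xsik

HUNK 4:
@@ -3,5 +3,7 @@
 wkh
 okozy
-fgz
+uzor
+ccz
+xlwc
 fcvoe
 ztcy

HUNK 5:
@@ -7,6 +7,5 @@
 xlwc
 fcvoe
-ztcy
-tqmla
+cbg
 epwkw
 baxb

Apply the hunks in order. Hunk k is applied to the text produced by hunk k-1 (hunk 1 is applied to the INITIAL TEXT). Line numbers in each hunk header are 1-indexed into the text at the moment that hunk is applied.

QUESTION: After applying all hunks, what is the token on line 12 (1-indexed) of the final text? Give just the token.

Hunk 1: at line 3 remove [vngox] add [fgz,fcvoe] -> 15 lines: boixn zxul wkh okozy fgz fcvoe wvne baxb mqxe zmhu vjjiy otkb xbsjj xsik kpi
Hunk 2: at line 6 remove [wvne] add [ztcy,tqmla,epwkw] -> 17 lines: boixn zxul wkh okozy fgz fcvoe ztcy tqmla epwkw baxb mqxe zmhu vjjiy otkb xbsjj xsik kpi
Hunk 3: at line 14 remove [xbsjj] add [tut,qgtwf,aguq] -> 19 lines: boixn zxul wkh okozy fgz fcvoe ztcy tqmla epwkw baxb mqxe zmhu vjjiy otkb tut qgtwf aguq xsik kpi
Hunk 4: at line 3 remove [fgz] add [uzor,ccz,xlwc] -> 21 lines: boixn zxul wkh okozy uzor ccz xlwc fcvoe ztcy tqmla epwkw baxb mqxe zmhu vjjiy otkb tut qgtwf aguq xsik kpi
Hunk 5: at line 7 remove [ztcy,tqmla] add [cbg] -> 20 lines: boixn zxul wkh okozy uzor ccz xlwc fcvoe cbg epwkw baxb mqxe zmhu vjjiy otkb tut qgtwf aguq xsik kpi
Final line 12: mqxe

Answer: mqxe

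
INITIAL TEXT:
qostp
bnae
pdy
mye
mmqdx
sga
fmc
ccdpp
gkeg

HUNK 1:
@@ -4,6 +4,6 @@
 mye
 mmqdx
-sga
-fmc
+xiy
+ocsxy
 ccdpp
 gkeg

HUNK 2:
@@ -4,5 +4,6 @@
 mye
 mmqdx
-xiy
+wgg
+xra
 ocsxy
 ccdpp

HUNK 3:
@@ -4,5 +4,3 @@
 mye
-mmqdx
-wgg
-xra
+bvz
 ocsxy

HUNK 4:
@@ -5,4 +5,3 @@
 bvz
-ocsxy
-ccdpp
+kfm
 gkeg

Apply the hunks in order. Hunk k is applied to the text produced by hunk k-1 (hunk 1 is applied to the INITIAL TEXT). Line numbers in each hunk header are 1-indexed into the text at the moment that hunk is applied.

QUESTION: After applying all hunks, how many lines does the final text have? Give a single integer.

Hunk 1: at line 4 remove [sga,fmc] add [xiy,ocsxy] -> 9 lines: qostp bnae pdy mye mmqdx xiy ocsxy ccdpp gkeg
Hunk 2: at line 4 remove [xiy] add [wgg,xra] -> 10 lines: qostp bnae pdy mye mmqdx wgg xra ocsxy ccdpp gkeg
Hunk 3: at line 4 remove [mmqdx,wgg,xra] add [bvz] -> 8 lines: qostp bnae pdy mye bvz ocsxy ccdpp gkeg
Hunk 4: at line 5 remove [ocsxy,ccdpp] add [kfm] -> 7 lines: qostp bnae pdy mye bvz kfm gkeg
Final line count: 7

Answer: 7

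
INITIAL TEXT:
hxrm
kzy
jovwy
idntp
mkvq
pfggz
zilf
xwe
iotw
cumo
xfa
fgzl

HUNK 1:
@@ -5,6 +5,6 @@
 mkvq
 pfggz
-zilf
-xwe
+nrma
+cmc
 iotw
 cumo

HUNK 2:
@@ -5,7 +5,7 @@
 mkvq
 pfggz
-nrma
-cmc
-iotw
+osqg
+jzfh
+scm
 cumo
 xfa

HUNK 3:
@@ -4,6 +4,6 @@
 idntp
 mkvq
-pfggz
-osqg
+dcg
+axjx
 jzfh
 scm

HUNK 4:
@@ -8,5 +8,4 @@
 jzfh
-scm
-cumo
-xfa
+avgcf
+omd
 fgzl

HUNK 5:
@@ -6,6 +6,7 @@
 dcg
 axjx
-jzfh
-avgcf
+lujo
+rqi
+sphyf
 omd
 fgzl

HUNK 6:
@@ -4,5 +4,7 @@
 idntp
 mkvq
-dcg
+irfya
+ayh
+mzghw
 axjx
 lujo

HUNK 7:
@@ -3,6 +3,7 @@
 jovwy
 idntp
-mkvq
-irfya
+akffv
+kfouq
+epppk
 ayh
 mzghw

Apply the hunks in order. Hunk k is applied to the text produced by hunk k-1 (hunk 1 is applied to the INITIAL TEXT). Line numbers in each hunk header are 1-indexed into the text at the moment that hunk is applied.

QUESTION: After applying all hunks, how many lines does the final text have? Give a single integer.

Hunk 1: at line 5 remove [zilf,xwe] add [nrma,cmc] -> 12 lines: hxrm kzy jovwy idntp mkvq pfggz nrma cmc iotw cumo xfa fgzl
Hunk 2: at line 5 remove [nrma,cmc,iotw] add [osqg,jzfh,scm] -> 12 lines: hxrm kzy jovwy idntp mkvq pfggz osqg jzfh scm cumo xfa fgzl
Hunk 3: at line 4 remove [pfggz,osqg] add [dcg,axjx] -> 12 lines: hxrm kzy jovwy idntp mkvq dcg axjx jzfh scm cumo xfa fgzl
Hunk 4: at line 8 remove [scm,cumo,xfa] add [avgcf,omd] -> 11 lines: hxrm kzy jovwy idntp mkvq dcg axjx jzfh avgcf omd fgzl
Hunk 5: at line 6 remove [jzfh,avgcf] add [lujo,rqi,sphyf] -> 12 lines: hxrm kzy jovwy idntp mkvq dcg axjx lujo rqi sphyf omd fgzl
Hunk 6: at line 4 remove [dcg] add [irfya,ayh,mzghw] -> 14 lines: hxrm kzy jovwy idntp mkvq irfya ayh mzghw axjx lujo rqi sphyf omd fgzl
Hunk 7: at line 3 remove [mkvq,irfya] add [akffv,kfouq,epppk] -> 15 lines: hxrm kzy jovwy idntp akffv kfouq epppk ayh mzghw axjx lujo rqi sphyf omd fgzl
Final line count: 15

Answer: 15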